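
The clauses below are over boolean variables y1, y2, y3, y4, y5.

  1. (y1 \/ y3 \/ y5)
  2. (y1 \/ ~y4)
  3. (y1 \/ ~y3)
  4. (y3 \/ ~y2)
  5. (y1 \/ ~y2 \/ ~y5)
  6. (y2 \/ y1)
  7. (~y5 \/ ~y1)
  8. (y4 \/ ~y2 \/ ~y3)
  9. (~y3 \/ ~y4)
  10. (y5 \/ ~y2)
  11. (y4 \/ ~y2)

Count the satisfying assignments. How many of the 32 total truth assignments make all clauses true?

Satisfying assignments:
  y1=1 y2=0 y3=0 y4=0 y5=0
  y1=1 y2=0 y3=0 y4=1 y5=0
  y1=1 y2=0 y3=1 y4=0 y5=0
That's 3 in total.

3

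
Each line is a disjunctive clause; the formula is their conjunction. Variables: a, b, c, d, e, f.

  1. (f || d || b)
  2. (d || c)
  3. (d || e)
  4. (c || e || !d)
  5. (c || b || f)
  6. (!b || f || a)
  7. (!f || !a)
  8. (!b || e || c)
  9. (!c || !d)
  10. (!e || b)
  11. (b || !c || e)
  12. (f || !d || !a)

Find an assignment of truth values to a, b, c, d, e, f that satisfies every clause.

Set a = True and propagate.
  then f is forced to False.
  then d is forced to False.
  then b is forced to True.
  then c is forced to True.
  then e is forced to True.

a=T, b=T, c=T, d=F, e=T, f=F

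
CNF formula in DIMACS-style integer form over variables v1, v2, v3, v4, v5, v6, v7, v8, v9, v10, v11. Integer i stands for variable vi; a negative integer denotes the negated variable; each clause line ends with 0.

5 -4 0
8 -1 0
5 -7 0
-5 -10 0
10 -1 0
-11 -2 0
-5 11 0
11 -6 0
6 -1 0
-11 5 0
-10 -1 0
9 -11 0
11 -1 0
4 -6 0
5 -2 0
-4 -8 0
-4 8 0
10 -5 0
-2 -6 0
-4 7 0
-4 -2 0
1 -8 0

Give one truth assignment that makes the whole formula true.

v1=False, v2=False, v3=True, v4=False, v5=False, v6=False, v7=False, v8=False, v9=True, v10=True, v11=False

Pure literal: v2 appears only negated; assign v2 = False.
Pure literal: v9 appears only positively; assign v9 = True.
Try v1 = False.
  then v8 is forced to False.
  then v4 is forced to False.
  then v6 is forced to False.
Branch on v5: take v5 = False.
  then v7 is forced to False.
  then v11 is forced to False.
v3, v10 are now unconstrained; take v3 = True, v10 = True.
Every clause has at least one true literal under this assignment.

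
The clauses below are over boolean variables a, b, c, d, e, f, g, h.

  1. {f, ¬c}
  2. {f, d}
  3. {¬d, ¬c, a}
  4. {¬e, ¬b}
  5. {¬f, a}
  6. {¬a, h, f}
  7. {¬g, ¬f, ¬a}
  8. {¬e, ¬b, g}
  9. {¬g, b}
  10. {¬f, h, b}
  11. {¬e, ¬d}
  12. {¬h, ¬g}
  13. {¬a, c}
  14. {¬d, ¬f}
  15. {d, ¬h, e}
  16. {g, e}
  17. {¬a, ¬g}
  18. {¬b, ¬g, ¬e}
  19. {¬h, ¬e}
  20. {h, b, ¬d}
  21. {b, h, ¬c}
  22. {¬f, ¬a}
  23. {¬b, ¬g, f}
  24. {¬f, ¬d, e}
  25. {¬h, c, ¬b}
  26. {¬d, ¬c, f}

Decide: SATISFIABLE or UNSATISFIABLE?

f = True:
  propagation gives a=True; an empty clause results — contradiction.
f = False:
  propagation gives c=False, d=True, e=False, a=False; an empty clause results — contradiction.
Every branch closes, so no satisfying assignment exists.

UNSATISFIABLE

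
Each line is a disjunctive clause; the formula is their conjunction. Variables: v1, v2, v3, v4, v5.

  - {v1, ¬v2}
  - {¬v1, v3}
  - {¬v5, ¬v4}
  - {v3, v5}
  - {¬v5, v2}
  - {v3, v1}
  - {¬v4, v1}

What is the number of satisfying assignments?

Satisfying assignments:
  v1=0 v2=0 v3=1 v4=0 v5=0
  v1=1 v2=0 v3=1 v4=0 v5=0
  v1=1 v2=0 v3=1 v4=1 v5=0
  v1=1 v2=1 v3=1 v4=0 v5=0
  v1=1 v2=1 v3=1 v4=0 v5=1
  v1=1 v2=1 v3=1 v4=1 v5=0
Count: 6.

6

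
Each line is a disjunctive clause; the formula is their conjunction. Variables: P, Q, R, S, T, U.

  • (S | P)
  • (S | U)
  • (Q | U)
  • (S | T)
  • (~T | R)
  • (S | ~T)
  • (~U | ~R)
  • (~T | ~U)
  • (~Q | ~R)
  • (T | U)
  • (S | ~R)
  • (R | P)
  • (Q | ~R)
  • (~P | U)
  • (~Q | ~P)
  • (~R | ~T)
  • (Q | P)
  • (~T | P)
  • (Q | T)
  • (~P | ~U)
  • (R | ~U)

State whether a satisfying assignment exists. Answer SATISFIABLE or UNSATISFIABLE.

R = True:
  propagation gives U=False, S=True, Q=True; an empty clause results — contradiction.
R = False:
  propagation gives T=False, S=True, U=True; an empty clause results — contradiction.
Every branch closes, so no satisfying assignment exists.

UNSATISFIABLE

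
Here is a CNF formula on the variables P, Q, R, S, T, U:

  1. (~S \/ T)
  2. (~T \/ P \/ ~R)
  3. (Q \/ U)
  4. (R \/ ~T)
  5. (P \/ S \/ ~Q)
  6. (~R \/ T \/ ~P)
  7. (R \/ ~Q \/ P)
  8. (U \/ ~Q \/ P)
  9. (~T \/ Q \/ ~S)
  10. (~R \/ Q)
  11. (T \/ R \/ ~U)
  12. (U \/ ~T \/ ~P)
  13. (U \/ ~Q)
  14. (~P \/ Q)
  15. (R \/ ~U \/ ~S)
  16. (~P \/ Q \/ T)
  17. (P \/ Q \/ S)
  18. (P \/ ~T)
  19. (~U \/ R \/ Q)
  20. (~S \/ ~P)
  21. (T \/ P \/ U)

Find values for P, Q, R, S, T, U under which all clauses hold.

P=1  Q=1  R=1  S=0  T=1  U=1

Set P = True and propagate.
  then Q is forced to True.
  then U is forced to True.
  then S is forced to False.
Branch on R: take R = True.
  then T is forced to True.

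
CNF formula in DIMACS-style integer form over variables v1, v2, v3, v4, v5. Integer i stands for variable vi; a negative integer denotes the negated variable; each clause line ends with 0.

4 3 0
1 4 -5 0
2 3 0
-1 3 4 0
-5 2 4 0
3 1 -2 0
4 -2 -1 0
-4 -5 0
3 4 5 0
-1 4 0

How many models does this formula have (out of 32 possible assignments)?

7

Split on v4, then v1.
  v4=1, v1=1: remaining (v2,v3,v5) ∈ {(0,1,0); (1,0,0); (1,1,0)} — 3.
  v4=1, v1=0: remaining (v2,v3,v5) ∈ {(0,1,0); (1,1,0)} — 2.
  v4=0, v1=1: a clause becomes empty — 0.
  v4=0, v1=0: remaining (v2,v3,v5) ∈ {(0,1,0); (1,1,0)} — 2.
Total: 3 + 2 + 0 + 2 = 7.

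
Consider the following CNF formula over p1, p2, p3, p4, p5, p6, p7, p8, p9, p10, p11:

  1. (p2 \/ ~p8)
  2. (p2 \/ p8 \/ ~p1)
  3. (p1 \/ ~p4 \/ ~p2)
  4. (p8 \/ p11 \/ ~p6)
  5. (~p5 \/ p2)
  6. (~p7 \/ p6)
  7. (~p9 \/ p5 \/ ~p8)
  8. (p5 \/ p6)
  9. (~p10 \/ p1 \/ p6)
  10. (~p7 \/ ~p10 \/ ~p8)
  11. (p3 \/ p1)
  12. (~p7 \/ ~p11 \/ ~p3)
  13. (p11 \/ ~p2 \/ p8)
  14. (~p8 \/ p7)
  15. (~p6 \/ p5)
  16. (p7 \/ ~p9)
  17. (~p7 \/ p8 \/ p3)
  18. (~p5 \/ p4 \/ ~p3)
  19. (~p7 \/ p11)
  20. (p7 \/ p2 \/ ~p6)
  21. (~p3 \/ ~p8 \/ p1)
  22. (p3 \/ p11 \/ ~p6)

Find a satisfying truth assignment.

p1=T, p2=T, p3=F, p4=T, p5=T, p6=T, p7=F, p8=F, p9=F, p10=F, p11=T

p9 occurs only negated in the remaining clauses — set p9 = False.
p10 occurs only negated in the remaining clauses — set p10 = False.
Try p1 = True.
The remaining clauses are satisfied by p2 = True, p3 = False, p4 = True, p5 = True, p6 = True, p7 = False, p8 = False, p11 = True.
Every clause has at least one true literal under this assignment.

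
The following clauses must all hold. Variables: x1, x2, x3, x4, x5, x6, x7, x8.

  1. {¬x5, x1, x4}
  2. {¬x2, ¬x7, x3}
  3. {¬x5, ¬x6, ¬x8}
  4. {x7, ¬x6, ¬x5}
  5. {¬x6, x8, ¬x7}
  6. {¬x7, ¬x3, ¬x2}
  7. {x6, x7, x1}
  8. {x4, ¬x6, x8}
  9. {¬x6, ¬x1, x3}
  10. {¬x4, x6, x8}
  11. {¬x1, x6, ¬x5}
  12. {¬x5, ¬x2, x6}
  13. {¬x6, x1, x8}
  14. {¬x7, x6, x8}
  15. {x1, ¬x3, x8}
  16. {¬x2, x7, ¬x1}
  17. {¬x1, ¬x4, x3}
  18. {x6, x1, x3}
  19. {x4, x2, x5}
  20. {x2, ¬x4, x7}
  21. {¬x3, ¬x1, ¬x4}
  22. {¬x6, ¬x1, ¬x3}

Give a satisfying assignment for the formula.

x1=False, x2=True, x3=False, x4=False, x5=False, x6=True, x7=False, x8=True

Set x1 = False and propagate.
For the remaining variables, x2 = True, x3 = False, x4 = False, x5 = False, x6 = True, x7 = False, x8 = True works.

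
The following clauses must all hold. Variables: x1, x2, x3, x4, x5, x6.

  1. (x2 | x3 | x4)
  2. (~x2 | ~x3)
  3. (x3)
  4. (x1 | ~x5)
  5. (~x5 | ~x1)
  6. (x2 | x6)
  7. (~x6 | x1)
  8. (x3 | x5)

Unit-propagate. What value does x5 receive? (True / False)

False

(x3) is a unit clause: x3 = True.
In (~x2 | ~x3), ~x3 is now false; ~x2 must hold, so x2 = False.
In (x2 | x6), x2 is now false; x6 must hold, so x6 = True.
(x1 | ~x6): since x6 = True, the clause reduces to (x1). x1 = True.
From (~x5 | ~x1) and x1 = True: x5 = False.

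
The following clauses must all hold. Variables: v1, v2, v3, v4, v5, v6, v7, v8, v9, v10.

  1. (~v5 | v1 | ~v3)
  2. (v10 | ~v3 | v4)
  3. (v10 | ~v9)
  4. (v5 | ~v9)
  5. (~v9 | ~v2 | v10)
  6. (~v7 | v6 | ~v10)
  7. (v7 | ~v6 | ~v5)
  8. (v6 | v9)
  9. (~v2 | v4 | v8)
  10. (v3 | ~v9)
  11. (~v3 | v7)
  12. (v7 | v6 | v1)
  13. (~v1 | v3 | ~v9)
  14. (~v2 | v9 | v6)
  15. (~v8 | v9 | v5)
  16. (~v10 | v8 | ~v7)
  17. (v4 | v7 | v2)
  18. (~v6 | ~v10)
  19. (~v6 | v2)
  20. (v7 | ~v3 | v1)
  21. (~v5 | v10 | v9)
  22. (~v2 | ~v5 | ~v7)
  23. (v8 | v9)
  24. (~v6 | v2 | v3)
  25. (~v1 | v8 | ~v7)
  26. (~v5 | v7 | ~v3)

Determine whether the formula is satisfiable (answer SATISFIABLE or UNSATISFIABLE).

UNSATISFIABLE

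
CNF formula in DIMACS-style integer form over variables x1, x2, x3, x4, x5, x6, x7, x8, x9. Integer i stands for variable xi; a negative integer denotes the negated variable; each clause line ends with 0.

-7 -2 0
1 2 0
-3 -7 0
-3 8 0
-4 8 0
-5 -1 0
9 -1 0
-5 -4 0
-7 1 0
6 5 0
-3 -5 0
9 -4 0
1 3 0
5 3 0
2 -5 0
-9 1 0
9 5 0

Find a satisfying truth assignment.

Pure literal: x4 appears only negated; assign x4 = False.
x6 occurs only positively in the remaining clauses — set x6 = True.
Try x1 = True.
  then x5 is forced to False.
  then x9 is forced to True.
  then x3 is forced to True.
  then x7 is forced to False.
  then x8 is forced to True.
x2 is now unconstrained; take x2 = False.

x1=1, x2=0, x3=1, x4=0, x5=0, x6=1, x7=0, x8=1, x9=1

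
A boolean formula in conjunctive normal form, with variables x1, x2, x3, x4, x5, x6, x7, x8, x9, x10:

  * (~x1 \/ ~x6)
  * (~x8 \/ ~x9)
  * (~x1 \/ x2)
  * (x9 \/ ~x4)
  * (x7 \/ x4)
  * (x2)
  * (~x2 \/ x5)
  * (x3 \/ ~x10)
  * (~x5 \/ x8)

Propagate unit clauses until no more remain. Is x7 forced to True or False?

(x2) stands alone — x2 = True.
From (~x2 \/ x5) and x2 = True: x5 = True.
(x8 \/ ~x5): since x5 = True, the clause reduces to (x8). x8 = True.
(~x9 \/ ~x8) with x8 = True leaves only ~x9, so x9 = False.
(x9 \/ ~x4): since x9 = False, the clause reduces to (~x4). x4 = False.
(x7 \/ x4) with x4 = False leaves only x7, so x7 = True.

True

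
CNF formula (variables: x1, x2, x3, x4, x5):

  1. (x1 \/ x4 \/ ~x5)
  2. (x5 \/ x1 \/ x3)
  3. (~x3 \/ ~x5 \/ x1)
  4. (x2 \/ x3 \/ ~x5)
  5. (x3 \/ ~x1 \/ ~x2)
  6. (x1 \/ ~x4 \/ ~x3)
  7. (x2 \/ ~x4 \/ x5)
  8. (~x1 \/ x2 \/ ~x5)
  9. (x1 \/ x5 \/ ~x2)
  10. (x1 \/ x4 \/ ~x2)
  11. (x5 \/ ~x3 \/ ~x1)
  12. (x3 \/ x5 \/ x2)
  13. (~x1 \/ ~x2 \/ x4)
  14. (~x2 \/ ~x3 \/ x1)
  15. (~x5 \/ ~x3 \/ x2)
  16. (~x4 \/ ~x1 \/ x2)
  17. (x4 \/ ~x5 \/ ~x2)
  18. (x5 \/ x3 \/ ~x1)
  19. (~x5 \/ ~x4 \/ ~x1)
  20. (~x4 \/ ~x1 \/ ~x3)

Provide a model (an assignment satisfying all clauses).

x1=False, x2=True, x3=False, x4=True, x5=True

Try x1 = False.
Branch on x2: take x2 = True.
  then x5 is forced to True.
  then x4 is forced to True.
  then x3 is forced to False.
Check each clause:
  1. (x1 \/ ~x5 \/ x4) — x4 is true.
  2. (x5 \/ x3 \/ x1) — x5 is true.
  3. (~x3 \/ ~x5 \/ x1) — ~x3 is true.
  4. (~x5 \/ x2 \/ x3) — x2 is true.
  5. (~x2 \/ ~x1 \/ x3) — ~x1 is true.
  6. (x1 \/ ~x4 \/ ~x3) — ~x3 is true.
  7. (~x4 \/ x2 \/ x5) — x2 is true.
  8. (x2 \/ ~x1 \/ ~x5) — x2 is true.
  9. (x5 \/ x1 \/ ~x2) — x5 is true.
  10. (x4 \/ ~x2 \/ x1) — x4 is true.
  11. (x5 \/ ~x3 \/ ~x1) — x5 is true.
  12. (x2 \/ x5 \/ x3) — x2 is true.
  13. (~x2 \/ x4 \/ ~x1) — x4 is true.
  14. (~x3 \/ x1 \/ ~x2) — ~x3 is true.
  15. (~x5 \/ ~x3 \/ x2) — x2 is true.
  16. (~x1 \/ x2 \/ ~x4) — x2 is true.
  17. (x4 \/ ~x5 \/ ~x2) — x4 is true.
  18. (x5 \/ ~x1 \/ x3) — x5 is true.
  19. (~x1 \/ ~x5 \/ ~x4) — ~x1 is true.
  20. (~x3 \/ ~x4 \/ ~x1) — ~x3 is true.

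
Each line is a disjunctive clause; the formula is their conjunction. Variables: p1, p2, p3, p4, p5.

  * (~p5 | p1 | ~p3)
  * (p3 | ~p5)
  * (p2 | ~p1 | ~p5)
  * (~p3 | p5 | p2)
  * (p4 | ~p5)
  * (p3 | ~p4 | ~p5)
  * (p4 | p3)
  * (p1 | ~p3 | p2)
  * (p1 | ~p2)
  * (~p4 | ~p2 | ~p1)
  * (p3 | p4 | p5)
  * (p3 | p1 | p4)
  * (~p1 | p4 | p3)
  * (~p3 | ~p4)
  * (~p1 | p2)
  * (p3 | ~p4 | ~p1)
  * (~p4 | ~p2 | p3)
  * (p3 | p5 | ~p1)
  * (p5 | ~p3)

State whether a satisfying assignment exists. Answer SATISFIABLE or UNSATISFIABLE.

SATISFIABLE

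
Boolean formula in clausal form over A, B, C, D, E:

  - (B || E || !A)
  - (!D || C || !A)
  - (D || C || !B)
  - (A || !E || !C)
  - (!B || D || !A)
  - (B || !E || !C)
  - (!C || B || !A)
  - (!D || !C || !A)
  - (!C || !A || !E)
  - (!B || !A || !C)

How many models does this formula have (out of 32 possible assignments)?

Split on A, then C.
  A=1, C=1: a clause becomes empty — 0.
  A=1, C=0: remaining (B,D,E) ∈ {(0,0,1)} — 1.
  A=0, C=1: remaining (B,D,E) ∈ {(0,0,0); (0,1,0); (1,0,0); (1,1,0)} — 4.
  A=0, C=0: E free; 3 ways for (B,D) × 2^1 = 6.
Total: 0 + 1 + 4 + 6 = 11.

11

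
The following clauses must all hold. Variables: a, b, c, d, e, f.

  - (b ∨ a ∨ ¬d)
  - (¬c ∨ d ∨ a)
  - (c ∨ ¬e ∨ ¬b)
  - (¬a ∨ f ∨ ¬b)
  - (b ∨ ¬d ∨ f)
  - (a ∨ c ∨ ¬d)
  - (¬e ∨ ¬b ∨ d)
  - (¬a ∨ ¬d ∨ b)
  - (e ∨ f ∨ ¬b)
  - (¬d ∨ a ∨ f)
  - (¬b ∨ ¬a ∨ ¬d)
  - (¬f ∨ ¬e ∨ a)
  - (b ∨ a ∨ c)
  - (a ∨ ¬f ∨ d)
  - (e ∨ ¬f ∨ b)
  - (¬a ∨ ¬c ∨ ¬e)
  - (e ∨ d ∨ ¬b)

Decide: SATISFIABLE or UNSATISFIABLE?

SATISFIABLE

Try a = True.
For the remaining variables, b = False, c = False, d = False, e = True, f = False works.
Every clause has at least one true literal under this assignment.
So a = True, b = False, c = False, d = False, e = True, f = False is a satisfying assignment.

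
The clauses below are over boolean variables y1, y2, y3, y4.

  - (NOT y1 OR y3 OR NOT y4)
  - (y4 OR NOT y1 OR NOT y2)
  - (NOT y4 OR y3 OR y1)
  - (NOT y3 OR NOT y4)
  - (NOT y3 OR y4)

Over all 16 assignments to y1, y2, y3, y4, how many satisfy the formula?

3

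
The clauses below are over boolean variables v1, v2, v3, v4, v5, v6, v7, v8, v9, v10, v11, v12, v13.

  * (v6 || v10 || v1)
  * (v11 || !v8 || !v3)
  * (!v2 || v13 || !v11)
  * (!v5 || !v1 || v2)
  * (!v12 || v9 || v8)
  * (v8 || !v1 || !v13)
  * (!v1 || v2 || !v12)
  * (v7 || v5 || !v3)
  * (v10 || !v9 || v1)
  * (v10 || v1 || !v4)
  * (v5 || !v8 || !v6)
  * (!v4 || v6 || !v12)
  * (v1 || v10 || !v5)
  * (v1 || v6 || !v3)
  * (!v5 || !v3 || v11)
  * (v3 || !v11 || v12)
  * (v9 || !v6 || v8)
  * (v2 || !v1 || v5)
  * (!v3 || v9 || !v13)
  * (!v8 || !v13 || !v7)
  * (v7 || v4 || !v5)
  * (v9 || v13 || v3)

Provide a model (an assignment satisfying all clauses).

v1=False  v2=True  v3=True  v4=True  v5=False  v6=True  v7=True  v8=False  v9=True  v10=True  v11=False  v12=True  v13=False

Check each clause:
  1. (v10 || v1 || v6) — v10 is true.
  2. (!v8 || !v3 || v11) — !v8 is true.
  3. (!v11 || v13 || !v2) — !v11 is true.
  4. (!v5 || v2 || !v1) — v2 is true.
  5. (!v12 || v9 || v8) — v9 is true.
  6. (v8 || !v1 || !v13) — !v13 is true.
  7. (v2 || !v1 || !v12) — v2 is true.
  8. (v7 || v5 || !v3) — v7 is true.
  9. (!v9 || v10 || v1) — v10 is true.
  10. (v10 || !v4 || v1) — v10 is true.
  11. (v5 || !v8 || !v6) — !v8 is true.
  12. (!v4 || !v12 || v6) — v6 is true.
  13. (v10 || !v5 || v1) — v10 is true.
  14. (v1 || !v3 || v6) — v6 is true.
  15. (v11 || !v3 || !v5) — !v5 is true.
  16. (v3 || v12 || !v11) — v3 is true.
  17. (v9 || !v6 || v8) — v9 is true.
  18. (!v1 || v5 || v2) — v2 is true.
  19. (v9 || !v3 || !v13) — v9 is true.
  20. (!v13 || !v8 || !v7) — !v8 is true.
  21. (v7 || v4 || !v5) — !v5 is true.
  22. (v9 || v3 || v13) — v9 is true.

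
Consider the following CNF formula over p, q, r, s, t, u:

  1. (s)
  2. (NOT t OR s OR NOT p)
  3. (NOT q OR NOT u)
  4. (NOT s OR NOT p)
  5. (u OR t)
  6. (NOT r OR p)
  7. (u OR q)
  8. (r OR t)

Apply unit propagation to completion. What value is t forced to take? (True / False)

True

(s) is a unit clause: s = True.
(NOT p OR NOT s) with s = True leaves only NOT p, so p = False.
(p OR NOT r): since p = False, the clause reduces to (NOT r). r = False.
From (t OR r) and r = False: t = True.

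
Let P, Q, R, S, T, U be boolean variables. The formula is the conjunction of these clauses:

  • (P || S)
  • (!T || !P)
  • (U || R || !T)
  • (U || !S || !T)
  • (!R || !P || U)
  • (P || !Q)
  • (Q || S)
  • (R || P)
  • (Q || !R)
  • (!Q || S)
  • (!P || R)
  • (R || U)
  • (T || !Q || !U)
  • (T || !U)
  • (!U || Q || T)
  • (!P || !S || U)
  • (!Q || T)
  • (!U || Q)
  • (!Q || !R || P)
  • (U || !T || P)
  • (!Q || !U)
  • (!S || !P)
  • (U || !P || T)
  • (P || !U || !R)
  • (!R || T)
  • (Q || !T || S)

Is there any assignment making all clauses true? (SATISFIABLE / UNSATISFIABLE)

U = True:
  propagation gives T=True, P=False, S=True, Q=False; an empty clause results — contradiction.
U = False:
  propagation gives R=True, P=False, S=True, T=False; an empty clause results — contradiction.
Every branch closes, so no satisfying assignment exists.

UNSATISFIABLE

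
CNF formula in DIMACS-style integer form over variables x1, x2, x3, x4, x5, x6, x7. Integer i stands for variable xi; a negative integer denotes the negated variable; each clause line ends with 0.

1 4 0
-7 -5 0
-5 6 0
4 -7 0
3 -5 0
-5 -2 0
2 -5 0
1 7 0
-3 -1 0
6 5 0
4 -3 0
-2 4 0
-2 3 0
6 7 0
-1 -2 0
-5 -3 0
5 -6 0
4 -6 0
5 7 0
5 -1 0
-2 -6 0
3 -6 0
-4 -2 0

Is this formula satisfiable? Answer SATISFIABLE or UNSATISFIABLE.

UNSATISFIABLE

x5 = True:
  propagation gives x7=False, x6=True, x3=True; an empty clause results — contradiction.
x5 = False:
  propagation gives x6=True; an empty clause results — contradiction.
Every branch closes, so no satisfying assignment exists.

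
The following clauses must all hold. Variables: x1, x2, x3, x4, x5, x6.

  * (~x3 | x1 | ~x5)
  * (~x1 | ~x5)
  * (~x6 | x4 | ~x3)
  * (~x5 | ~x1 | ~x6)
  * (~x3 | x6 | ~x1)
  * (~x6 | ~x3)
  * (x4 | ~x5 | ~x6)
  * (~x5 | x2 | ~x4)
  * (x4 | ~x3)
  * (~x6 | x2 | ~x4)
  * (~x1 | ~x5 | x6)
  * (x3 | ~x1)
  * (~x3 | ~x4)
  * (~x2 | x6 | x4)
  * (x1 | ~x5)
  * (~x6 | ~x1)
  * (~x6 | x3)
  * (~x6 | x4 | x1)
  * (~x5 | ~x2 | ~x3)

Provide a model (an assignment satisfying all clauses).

x1 = F, x2 = F, x3 = F, x4 = T, x5 = F, x6 = F

Check each clause:
  1. (~x3 | ~x5 | x1) — ~x5 is true.
  2. (~x1 | ~x5) — ~x5 is true.
  3. (~x6 | ~x3 | x4) — ~x6 is true.
  4. (~x5 | ~x6 | ~x1) — ~x6 is true.
  5. (~x3 | x6 | ~x1) — ~x3 is true.
  6. (~x6 | ~x3) — ~x6 is true.
  7. (~x6 | ~x5 | x4) — ~x6 is true.
  8. (~x5 | ~x4 | x2) — ~x5 is true.
  9. (~x3 | x4) — x4 is true.
  10. (~x6 | ~x4 | x2) — ~x6 is true.
  11. (~x5 | x6 | ~x1) — ~x5 is true.
  12. (x3 | ~x1) — ~x1 is true.
  13. (~x4 | ~x3) — ~x3 is true.
  14. (~x2 | x6 | x4) — x4 is true.
  15. (~x5 | x1) — ~x5 is true.
  16. (~x6 | ~x1) — ~x6 is true.
  17. (~x6 | x3) — ~x6 is true.
  18. (~x6 | x4 | x1) — ~x6 is true.
  19. (~x2 | ~x3 | ~x5) — ~x5 is true.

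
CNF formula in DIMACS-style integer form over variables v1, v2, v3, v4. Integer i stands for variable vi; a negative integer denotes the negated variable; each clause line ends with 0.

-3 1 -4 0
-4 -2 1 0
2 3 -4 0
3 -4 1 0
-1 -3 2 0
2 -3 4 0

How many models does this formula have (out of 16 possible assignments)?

8

Satisfying assignments:
  v1=F v2=F v3=F v4=F
  v1=F v2=T v3=F v4=F
  v1=F v2=T v3=T v4=F
  v1=T v2=F v3=F v4=F
  v1=T v2=T v3=F v4=F
  v1=T v2=T v3=F v4=T
  v1=T v2=T v3=T v4=F
  v1=T v2=T v3=T v4=T
That's 8 in total.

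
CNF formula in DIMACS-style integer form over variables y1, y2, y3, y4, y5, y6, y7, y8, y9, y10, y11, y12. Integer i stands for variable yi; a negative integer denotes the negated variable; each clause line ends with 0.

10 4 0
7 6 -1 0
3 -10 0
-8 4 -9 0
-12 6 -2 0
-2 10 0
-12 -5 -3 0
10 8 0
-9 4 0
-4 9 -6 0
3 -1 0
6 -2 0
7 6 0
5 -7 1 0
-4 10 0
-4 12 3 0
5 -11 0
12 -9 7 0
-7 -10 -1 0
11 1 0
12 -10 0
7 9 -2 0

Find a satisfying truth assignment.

y1=1, y2=1, y3=1, y4=1, y5=0, y6=1, y7=0, y8=1, y9=1, y10=1, y11=0, y12=1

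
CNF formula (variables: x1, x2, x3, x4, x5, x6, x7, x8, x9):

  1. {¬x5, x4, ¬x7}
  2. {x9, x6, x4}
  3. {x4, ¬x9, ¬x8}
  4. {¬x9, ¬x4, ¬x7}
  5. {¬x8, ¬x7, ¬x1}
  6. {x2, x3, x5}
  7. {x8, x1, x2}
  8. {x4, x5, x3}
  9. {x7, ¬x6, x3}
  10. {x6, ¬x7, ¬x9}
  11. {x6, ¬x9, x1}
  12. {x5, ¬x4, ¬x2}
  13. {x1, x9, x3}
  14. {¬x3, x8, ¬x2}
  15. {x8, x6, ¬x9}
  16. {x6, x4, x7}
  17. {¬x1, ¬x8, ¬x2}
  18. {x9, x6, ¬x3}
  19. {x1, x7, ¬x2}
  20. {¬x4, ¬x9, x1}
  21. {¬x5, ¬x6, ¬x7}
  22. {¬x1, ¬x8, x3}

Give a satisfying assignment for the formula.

Set x1 = False and propagate.
Set x2 = False and propagate.
  then x8 is forced to True.
The remaining clauses are satisfied by x3 = True, x4 = True, x5 = False, x6 = True, x7 = True, x9 = False.

x1=False, x2=False, x3=True, x4=True, x5=False, x6=True, x7=True, x8=True, x9=False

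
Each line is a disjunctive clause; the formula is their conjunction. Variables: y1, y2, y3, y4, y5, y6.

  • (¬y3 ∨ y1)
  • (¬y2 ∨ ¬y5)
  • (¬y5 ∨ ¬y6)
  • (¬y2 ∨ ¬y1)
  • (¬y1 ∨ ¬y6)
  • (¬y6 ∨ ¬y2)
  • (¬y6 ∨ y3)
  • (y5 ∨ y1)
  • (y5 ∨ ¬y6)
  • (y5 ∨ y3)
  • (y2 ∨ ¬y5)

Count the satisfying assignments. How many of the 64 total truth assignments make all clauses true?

2

The models are:
  y1=1 y2=0 y3=1 y4=0 y5=0 y6=0
  y1=1 y2=0 y3=1 y4=1 y5=0 y6=0
That's 2 in total.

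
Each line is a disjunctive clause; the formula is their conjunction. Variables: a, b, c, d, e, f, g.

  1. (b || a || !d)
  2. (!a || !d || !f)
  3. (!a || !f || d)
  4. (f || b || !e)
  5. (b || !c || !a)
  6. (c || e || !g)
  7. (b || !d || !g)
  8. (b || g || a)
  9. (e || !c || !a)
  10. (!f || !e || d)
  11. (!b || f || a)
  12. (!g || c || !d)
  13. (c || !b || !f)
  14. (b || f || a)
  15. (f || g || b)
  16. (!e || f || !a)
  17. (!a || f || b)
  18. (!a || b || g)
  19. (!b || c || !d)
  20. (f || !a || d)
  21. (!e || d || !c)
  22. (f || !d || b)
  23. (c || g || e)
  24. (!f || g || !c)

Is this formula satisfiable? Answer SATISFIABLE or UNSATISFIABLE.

Try a = False.
The remaining clauses are satisfied by b = False, c = True, d = False, e = False, f = True, g = True.
Every clause has at least one true literal under this assignment.
So a = F, b = F, c = T, d = F, e = F, f = T, g = T is a satisfying assignment.

SATISFIABLE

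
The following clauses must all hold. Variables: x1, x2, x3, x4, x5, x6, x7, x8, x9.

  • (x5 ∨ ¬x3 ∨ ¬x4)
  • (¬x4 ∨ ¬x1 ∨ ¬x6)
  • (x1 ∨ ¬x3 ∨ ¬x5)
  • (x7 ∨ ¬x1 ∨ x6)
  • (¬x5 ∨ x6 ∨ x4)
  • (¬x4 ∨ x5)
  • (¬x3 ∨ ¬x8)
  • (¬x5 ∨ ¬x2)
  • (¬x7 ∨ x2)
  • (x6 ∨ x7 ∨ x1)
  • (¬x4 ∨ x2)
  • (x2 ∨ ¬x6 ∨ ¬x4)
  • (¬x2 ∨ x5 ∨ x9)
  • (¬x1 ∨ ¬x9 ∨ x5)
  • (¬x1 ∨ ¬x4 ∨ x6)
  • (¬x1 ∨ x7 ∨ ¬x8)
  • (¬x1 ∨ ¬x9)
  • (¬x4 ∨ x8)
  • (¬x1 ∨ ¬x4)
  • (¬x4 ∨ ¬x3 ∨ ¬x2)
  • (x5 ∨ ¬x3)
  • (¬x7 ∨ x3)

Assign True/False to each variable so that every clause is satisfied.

Try x1 = False.
Branch on x2: take x2 = False.
  then x7 is forced to False.
  then x6 is forced to True.
  then x4 is forced to False.
For the remaining variables, x3 = False, x5 = False, x8 = False, x9 = True works.
Check each clause:
  1. (x5 ∨ ¬x4 ∨ ¬x3) — ¬x4 is true.
  2. (¬x4 ∨ ¬x1 ∨ ¬x6) — ¬x4 is true.
  3. (¬x5 ∨ ¬x3 ∨ x1) — ¬x5 is true.
  4. (x7 ∨ x6 ∨ ¬x1) — x6 is true.
  5. (¬x5 ∨ x6 ∨ x4) — ¬x5 is true.
  6. (x5 ∨ ¬x4) — ¬x4 is true.
  7. (¬x8 ∨ ¬x3) — ¬x8 is true.
  8. (¬x2 ∨ ¬x5) — ¬x5 is true.
  9. (x2 ∨ ¬x7) — ¬x7 is true.
  10. (x6 ∨ x1 ∨ x7) — x6 is true.
  11. (x2 ∨ ¬x4) — ¬x4 is true.
  12. (¬x6 ∨ x2 ∨ ¬x4) — ¬x4 is true.
  13. (x5 ∨ x9 ∨ ¬x2) — x9 is true.
  14. (¬x1 ∨ ¬x9 ∨ x5) — ¬x1 is true.
  15. (¬x1 ∨ ¬x4 ∨ x6) — ¬x4 is true.
  16. (¬x1 ∨ ¬x8 ∨ x7) — ¬x8 is true.
  17. (¬x9 ∨ ¬x1) — ¬x1 is true.
  18. (x8 ∨ ¬x4) — ¬x4 is true.
  19. (¬x1 ∨ ¬x4) — ¬x4 is true.
  20. (¬x3 ∨ ¬x2 ∨ ¬x4) — ¬x4 is true.
  21. (¬x3 ∨ x5) — ¬x3 is true.
  22. (x3 ∨ ¬x7) — ¬x7 is true.

x1=F, x2=F, x3=F, x4=F, x5=F, x6=T, x7=F, x8=F, x9=T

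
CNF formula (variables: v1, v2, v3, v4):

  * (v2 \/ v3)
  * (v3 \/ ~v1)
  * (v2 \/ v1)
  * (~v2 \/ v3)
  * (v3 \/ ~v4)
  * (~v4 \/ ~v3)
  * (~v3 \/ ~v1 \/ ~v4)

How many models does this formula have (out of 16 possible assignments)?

3

The models are:
  v1=F v2=T v3=T v4=F
  v1=T v2=F v3=T v4=F
  v1=T v2=T v3=T v4=F
That's 3 in total.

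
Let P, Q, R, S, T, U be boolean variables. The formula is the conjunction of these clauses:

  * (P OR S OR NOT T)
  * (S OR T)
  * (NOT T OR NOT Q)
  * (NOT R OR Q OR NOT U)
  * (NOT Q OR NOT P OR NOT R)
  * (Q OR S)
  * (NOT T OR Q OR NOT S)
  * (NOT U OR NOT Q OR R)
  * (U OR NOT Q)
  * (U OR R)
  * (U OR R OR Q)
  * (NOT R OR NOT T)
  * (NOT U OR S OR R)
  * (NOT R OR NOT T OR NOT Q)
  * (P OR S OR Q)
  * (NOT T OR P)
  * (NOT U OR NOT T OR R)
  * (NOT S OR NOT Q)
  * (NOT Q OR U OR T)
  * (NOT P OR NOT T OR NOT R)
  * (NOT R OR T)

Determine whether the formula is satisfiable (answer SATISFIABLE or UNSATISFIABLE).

SATISFIABLE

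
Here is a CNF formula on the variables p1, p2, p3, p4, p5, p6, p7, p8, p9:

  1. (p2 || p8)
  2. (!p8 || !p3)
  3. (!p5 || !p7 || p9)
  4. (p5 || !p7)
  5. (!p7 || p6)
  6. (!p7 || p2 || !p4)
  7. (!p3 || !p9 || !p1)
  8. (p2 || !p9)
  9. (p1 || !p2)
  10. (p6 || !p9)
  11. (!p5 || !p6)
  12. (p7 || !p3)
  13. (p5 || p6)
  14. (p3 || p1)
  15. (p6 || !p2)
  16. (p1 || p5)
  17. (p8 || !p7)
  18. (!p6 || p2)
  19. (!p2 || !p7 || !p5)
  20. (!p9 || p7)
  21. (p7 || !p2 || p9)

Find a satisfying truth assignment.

p4 occurs only negated in the remaining clauses — set p4 = False.
Set p1 = True and propagate.
The remaining clauses are satisfied by p2 = False, p3 = False, p5 = True, p6 = False, p7 = False, p8 = True, p9 = False.

p1=1, p2=0, p3=0, p4=0, p5=1, p6=0, p7=0, p8=1, p9=0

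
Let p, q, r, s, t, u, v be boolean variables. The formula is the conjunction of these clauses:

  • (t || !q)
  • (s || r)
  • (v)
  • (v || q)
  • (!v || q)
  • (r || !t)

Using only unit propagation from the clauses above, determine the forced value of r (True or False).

True

(v) is a unit clause: v = True.
(q || !v): since v = True, the clause reduces to (q). q = True.
In (t || !q), !q is now false; t must hold, so t = True.
In (r || !t), !t is now false; r must hold, so r = True.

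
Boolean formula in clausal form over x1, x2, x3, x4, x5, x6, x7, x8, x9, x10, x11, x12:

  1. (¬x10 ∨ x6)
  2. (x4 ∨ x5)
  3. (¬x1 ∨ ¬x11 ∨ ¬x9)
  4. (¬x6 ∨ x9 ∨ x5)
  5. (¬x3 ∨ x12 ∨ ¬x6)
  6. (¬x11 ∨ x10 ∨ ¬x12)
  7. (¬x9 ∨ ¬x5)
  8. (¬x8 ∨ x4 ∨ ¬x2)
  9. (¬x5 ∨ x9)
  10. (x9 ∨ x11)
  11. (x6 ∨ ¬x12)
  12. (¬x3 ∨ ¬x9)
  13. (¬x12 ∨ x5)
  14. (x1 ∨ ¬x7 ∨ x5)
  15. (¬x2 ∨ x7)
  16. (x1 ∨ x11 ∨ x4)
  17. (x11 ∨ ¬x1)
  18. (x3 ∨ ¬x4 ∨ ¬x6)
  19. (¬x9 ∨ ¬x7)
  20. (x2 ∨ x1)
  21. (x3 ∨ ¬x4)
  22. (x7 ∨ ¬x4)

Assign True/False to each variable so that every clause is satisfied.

x1=T, x2=T, x3=T, x4=T, x5=F, x6=F, x7=T, x8=T, x9=F, x10=F, x11=T, x12=F

Branch on x1: take x1 = True.
  then x11 is forced to True.
  then x9 is forced to False.
  then x5 is forced to False.
  then x4 is forced to True.
  then x6 is forced to False.
  then x10 is forced to False.
  then x12 is forced to False.
  then x3 is forced to True.
  then x7 is forced to True.
x2, x8 are now unconstrained; take x2 = True, x8 = True.
Check each clause:
  1. (x6 ∨ ¬x10) — ¬x10 is true.
  2. (x5 ∨ x4) — x4 is true.
  3. (¬x9 ∨ ¬x1 ∨ ¬x11) — ¬x9 is true.
  4. (x9 ∨ ¬x6 ∨ x5) — ¬x6 is true.
  5. (x12 ∨ ¬x6 ∨ ¬x3) — ¬x6 is true.
  6. (¬x11 ∨ ¬x12 ∨ x10) — ¬x12 is true.
  7. (¬x5 ∨ ¬x9) — ¬x5 is true.
  8. (¬x2 ∨ x4 ∨ ¬x8) — x4 is true.
  9. (¬x5 ∨ x9) — ¬x5 is true.
  10. (x9 ∨ x11) — x11 is true.
  11. (¬x12 ∨ x6) — ¬x12 is true.
  12. (¬x3 ∨ ¬x9) — ¬x9 is true.
  13. (x5 ∨ ¬x12) — ¬x12 is true.
  14. (x1 ∨ ¬x7 ∨ x5) — x1 is true.
  15. (x7 ∨ ¬x2) — x7 is true.
  16. (x1 ∨ x4 ∨ x11) — x1 is true.
  17. (¬x1 ∨ x11) — x11 is true.
  18. (¬x4 ∨ ¬x6 ∨ x3) — ¬x6 is true.
  19. (¬x7 ∨ ¬x9) — ¬x9 is true.
  20. (x1 ∨ x2) — x1 is true.
  21. (x3 ∨ ¬x4) — x3 is true.
  22. (x7 ∨ ¬x4) — x7 is true.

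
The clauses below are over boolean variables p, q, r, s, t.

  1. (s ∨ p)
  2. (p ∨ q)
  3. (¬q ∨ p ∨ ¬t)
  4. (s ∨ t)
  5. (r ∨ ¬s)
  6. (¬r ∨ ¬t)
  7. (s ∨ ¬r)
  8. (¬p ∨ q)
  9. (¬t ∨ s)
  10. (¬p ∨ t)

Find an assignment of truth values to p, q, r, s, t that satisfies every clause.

p=F, q=T, r=T, s=T, t=F

Check each clause:
  1. (s ∨ p) — s is true.
  2. (p ∨ q) — q is true.
  3. (¬q ∨ p ∨ ¬t) — ¬t is true.
  4. (s ∨ t) — s is true.
  5. (r ∨ ¬s) — r is true.
  6. (¬t ∨ ¬r) — ¬t is true.
  7. (s ∨ ¬r) — s is true.
  8. (¬p ∨ q) — q is true.
  9. (¬t ∨ s) — ¬t is true.
  10. (¬p ∨ t) — ¬p is true.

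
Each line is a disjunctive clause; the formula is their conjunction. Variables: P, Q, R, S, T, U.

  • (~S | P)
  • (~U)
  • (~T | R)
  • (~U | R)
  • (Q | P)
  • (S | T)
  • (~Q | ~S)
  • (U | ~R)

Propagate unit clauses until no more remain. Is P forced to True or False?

True

(~U) is a unit clause: U = False.
(~R | U): since U = False, the clause reduces to (~R). R = False.
(R | ~T): since R = False, the clause reduces to (~T). T = False.
(S | T): since T = False, the clause reduces to (S). S = True.
(~S | P) with S = True leaves only P, so P = True.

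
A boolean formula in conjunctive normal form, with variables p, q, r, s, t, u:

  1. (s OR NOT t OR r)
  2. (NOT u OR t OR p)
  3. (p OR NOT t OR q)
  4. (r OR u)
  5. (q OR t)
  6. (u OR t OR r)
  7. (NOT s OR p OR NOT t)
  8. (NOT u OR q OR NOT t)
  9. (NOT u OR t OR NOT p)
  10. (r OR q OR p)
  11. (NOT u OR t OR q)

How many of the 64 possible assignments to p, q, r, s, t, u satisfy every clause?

13

Split on t, then u.
  t=1, u=1: remaining (p,q,r,s) ∈ {(0,1,1,0); (1,1,0,1); (1,1,1,0); (1,1,1,1)} — 4.
  t=1, u=0: 5 of the 16 assignments to (p,q,r,s) work.
  t=0, u=1: a clause becomes empty — 0.
  t=0, u=0: remaining (p,q,r,s) ∈ {(0,1,1,0); (0,1,1,1); (1,1,1,0); (1,1,1,1)} — 4.
Total: 4 + 5 + 0 + 4 = 13.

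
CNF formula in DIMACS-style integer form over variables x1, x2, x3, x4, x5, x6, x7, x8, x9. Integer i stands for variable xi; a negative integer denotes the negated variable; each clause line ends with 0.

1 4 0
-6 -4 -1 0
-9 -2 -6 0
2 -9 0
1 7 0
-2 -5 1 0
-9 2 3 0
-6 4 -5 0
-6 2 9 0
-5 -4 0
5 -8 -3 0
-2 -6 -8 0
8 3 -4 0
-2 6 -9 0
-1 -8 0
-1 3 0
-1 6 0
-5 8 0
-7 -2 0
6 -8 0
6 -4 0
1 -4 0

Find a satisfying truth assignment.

x1=T, x2=T, x3=T, x4=F, x5=F, x6=T, x7=F, x8=F, x9=F

Branch on x1: take x1 = True.
  then x8 is forced to False.
  then x3 is forced to True.
  then x6 is forced to True.
  then x4 is forced to False.
  then x5 is forced to False.
Set x2 = True and propagate.
  then x9 is forced to False.
  then x7 is forced to False.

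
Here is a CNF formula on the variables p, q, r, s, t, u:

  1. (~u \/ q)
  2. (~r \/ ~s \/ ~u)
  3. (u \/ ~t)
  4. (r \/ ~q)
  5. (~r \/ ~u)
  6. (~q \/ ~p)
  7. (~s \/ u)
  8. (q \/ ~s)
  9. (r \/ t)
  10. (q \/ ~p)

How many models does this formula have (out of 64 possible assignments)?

2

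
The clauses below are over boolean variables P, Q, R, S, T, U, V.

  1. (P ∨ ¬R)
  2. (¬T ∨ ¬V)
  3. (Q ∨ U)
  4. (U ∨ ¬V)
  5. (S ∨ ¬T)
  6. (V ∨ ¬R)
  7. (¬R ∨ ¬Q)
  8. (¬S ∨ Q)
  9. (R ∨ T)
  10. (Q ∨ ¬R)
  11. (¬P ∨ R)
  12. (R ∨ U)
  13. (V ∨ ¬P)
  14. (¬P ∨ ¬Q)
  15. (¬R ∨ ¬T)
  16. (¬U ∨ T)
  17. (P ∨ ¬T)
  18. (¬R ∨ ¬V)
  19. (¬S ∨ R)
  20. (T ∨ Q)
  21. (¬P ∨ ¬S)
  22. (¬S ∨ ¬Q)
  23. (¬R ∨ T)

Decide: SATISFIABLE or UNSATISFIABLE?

UNSATISFIABLE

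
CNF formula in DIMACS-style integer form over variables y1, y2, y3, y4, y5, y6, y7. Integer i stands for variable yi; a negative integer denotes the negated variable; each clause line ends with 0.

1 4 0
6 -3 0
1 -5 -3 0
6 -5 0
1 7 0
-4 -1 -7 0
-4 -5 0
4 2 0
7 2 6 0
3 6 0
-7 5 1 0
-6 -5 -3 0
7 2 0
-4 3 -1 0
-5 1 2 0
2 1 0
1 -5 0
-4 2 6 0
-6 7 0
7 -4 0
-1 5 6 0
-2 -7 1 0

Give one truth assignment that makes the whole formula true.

Set y1 = True and propagate.
Branch on y2: take y2 = True.
Branch on y3: take y3 = False.
  then y6 is forced to True.
  then y4 is forced to False.
  then y7 is forced to True.
y5 is now unconstrained; take y5 = True.
Check each clause:
  1. (y4 ∨ y1) — y1 is true.
  2. (¬y3 ∨ y6) — ¬y3 is true.
  3. (y1 ∨ ¬y3 ∨ ¬y5) — y1 is true.
  4. (¬y5 ∨ y6) — y6 is true.
  5. (y1 ∨ y7) — y1 is true.
  6. (¬y4 ∨ ¬y7 ∨ ¬y1) — ¬y4 is true.
  7. (¬y5 ∨ ¬y4) — ¬y4 is true.
  8. (y2 ∨ y4) — y2 is true.
  9. (y7 ∨ y2 ∨ y6) — y2 is true.
  10. (y6 ∨ y3) — y6 is true.
  11. (y1 ∨ y5 ∨ ¬y7) — y5 is true.
  12. (¬y3 ∨ ¬y6 ∨ ¬y5) — ¬y3 is true.
  13. (y7 ∨ y2) — y2 is true.
  14. (y3 ∨ ¬y4 ∨ ¬y1) — ¬y4 is true.
  15. (y2 ∨ y1 ∨ ¬y5) — y1 is true.
  16. (y1 ∨ y2) — y1 is true.
  17. (¬y5 ∨ y1) — y1 is true.
  18. (¬y4 ∨ y2 ∨ y6) — y2 is true.
  19. (y7 ∨ ¬y6) — y7 is true.
  20. (y7 ∨ ¬y4) — ¬y4 is true.
  21. (y6 ∨ y5 ∨ ¬y1) — y5 is true.
  22. (¬y2 ∨ y1 ∨ ¬y7) — y1 is true.

y1=T, y2=T, y3=F, y4=F, y5=T, y6=T, y7=T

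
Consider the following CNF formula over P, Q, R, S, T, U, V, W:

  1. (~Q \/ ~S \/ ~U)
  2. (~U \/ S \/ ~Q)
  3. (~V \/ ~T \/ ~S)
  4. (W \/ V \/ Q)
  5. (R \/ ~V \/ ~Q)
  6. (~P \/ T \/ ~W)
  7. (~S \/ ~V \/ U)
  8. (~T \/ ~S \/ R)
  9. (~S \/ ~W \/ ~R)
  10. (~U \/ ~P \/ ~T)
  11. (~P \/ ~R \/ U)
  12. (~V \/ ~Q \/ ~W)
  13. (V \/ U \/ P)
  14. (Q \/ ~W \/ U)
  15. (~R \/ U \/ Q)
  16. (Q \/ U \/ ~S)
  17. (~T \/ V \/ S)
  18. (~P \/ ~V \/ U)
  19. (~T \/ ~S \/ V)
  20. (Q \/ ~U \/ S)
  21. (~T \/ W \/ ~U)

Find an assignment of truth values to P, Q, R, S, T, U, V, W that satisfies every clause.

Try P = False.
Set Q = False and propagate.
Branch on R: take R = True.
  then U is forced to True.
  then S is forced to True.
  then W is forced to False.
  then V is forced to True.
  then T is forced to False.

P=False, Q=False, R=True, S=True, T=False, U=True, V=True, W=False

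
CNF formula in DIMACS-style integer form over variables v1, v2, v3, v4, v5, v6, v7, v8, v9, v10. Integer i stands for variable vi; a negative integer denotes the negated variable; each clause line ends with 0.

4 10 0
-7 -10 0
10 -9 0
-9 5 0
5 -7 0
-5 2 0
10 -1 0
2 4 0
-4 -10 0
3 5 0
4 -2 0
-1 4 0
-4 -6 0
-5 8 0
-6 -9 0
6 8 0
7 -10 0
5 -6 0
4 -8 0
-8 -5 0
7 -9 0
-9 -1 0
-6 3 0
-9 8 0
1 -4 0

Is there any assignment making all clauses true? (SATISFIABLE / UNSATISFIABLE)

UNSATISFIABLE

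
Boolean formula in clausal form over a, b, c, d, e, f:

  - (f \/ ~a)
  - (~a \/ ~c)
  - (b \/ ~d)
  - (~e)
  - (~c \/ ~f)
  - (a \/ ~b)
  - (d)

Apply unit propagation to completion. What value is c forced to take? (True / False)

False

(~e) is a unit clause: e = False.
(d) stands alone — d = True.
(b \/ ~d): since d = True, the clause reduces to (b). b = True.
(a \/ ~b) with b = True leaves only a, so a = True.
(f \/ ~a) with a = True leaves only f, so f = True.
(~a \/ ~c): since a = True, the clause reduces to (~c). c = False.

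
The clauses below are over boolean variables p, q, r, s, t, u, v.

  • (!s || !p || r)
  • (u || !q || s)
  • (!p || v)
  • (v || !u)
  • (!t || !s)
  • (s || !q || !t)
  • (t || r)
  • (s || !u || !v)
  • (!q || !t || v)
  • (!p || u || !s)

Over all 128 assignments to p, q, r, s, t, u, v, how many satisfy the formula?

17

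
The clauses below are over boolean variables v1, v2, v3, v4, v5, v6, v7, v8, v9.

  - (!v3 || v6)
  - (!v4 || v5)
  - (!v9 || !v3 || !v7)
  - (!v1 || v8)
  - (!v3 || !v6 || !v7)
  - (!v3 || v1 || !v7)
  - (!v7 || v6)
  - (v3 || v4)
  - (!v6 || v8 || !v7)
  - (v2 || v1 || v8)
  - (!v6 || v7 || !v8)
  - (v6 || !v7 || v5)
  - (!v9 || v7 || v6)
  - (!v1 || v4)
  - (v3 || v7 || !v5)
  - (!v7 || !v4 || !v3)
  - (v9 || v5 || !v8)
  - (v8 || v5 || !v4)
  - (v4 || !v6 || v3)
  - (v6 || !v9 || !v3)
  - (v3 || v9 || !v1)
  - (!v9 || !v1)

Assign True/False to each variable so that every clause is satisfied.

Pure literal: v2 appears only positively; assign v2 = True.
Branch on v1: take v1 = False.
For the remaining variables, v3 = True, v4 = False, v5 = False, v6 = True, v7 = False, v8 = False, v9 = True works.

v1 = False  v2 = True  v3 = True  v4 = False  v5 = False  v6 = True  v7 = False  v8 = False  v9 = True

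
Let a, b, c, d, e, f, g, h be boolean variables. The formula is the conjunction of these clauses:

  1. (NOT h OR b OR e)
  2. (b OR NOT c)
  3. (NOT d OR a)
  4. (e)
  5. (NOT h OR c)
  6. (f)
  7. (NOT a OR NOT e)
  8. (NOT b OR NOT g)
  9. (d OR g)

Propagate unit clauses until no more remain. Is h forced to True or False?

False

(e) stands alone — e = True.
Unit clause (f) sets f = True.
(NOT e OR NOT a) with e = True leaves only NOT a, so a = False.
From (NOT d OR a) and a = False: d = False.
(g OR d) with d = False leaves only g, so g = True.
From (NOT g OR NOT b) and g = True: b = False.
(b OR NOT c) with b = False leaves only NOT c, so c = False.
From (NOT h OR c) and c = False: h = False.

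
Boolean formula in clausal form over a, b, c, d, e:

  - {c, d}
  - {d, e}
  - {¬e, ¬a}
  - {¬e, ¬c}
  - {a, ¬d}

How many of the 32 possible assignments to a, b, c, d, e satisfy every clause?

4

The models are:
  a=T b=F c=F d=T e=F
  a=T b=F c=T d=T e=F
  a=T b=T c=F d=T e=F
  a=T b=T c=T d=T e=F
That's 4 in total.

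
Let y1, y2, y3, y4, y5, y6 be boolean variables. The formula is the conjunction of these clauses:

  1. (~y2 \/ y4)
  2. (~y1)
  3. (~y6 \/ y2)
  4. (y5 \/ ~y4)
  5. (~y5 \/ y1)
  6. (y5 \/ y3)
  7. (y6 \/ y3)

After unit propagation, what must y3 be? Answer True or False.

(~y1) stands alone — y1 = False.
From (~y5 \/ y1) and y1 = False: y5 = False.
From (~y4 \/ y5) and y5 = False: y4 = False.
(y4 \/ ~y2): since y4 = False, the clause reduces to (~y2). y2 = False.
In (~y6 \/ y2), y2 is now false; ~y6 must hold, so y6 = False.
(y5 \/ y3): since y5 = False, the clause reduces to (y3). y3 = True.

True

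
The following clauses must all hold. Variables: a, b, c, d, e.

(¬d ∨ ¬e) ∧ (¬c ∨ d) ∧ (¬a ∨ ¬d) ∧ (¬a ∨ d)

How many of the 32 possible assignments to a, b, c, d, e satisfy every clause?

Case analysis on d and a:
  d=1, a=1: a clause becomes empty — 0.
  d=1, a=0: remaining (b,c,e) ∈ {(0,0,0); (0,1,0); (1,0,0); (1,1,0)} — 4.
  d=0, a=1: a clause becomes empty — 0.
  d=0, a=0: remaining (b,c,e) ∈ {(0,0,0); (0,0,1); (1,0,0); (1,0,1)} — 4.
Total: 0 + 4 + 0 + 4 = 8.

8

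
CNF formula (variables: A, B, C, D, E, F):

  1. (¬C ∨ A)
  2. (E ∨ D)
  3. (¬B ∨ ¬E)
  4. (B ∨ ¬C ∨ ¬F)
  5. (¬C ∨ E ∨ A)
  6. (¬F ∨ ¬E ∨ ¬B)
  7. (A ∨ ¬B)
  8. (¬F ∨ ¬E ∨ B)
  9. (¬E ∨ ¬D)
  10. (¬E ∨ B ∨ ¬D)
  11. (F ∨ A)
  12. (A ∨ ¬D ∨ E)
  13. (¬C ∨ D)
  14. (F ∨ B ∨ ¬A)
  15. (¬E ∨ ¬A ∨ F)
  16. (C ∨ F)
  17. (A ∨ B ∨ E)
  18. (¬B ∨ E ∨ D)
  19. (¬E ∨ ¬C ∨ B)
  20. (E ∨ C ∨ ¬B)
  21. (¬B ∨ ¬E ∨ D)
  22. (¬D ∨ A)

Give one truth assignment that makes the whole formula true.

Try A = True.
Set B = True and propagate.
  then E is forced to False.
  then D is forced to True.
  then C is forced to True.
F is now unconstrained; take F = True.

A=True, B=True, C=True, D=True, E=False, F=True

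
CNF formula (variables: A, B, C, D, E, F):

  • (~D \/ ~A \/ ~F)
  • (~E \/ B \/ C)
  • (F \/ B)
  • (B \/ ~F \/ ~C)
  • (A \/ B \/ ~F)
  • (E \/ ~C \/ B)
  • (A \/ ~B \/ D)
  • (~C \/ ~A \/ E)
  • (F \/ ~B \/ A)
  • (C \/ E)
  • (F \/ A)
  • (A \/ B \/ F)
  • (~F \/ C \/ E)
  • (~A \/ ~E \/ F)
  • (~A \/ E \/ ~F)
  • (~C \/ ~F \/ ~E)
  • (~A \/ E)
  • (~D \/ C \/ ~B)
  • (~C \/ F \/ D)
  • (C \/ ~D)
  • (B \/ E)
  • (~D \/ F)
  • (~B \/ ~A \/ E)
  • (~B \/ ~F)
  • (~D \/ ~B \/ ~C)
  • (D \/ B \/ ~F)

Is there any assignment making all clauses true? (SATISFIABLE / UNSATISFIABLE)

UNSATISFIABLE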